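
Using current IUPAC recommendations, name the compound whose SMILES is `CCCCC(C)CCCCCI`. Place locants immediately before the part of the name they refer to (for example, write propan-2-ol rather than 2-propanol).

1-iodo-6-methyldecane

The longest continuous carbon chain has 10 atoms, so the parent hydride is decane.
The numbering direction is chosen so that the substituent locant set {1,6} is lower than {5,10} at the first point of difference.
That gives an iodo group at C-1; a methyl group at C-6.
Prefixes are listed alphabetically: iodo, methyl.
Putting it together: 1-iodo-6-methyldecane.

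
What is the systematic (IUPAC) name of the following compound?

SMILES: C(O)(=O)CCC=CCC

hept-4-enoic acid

The longest carbon chain that includes the –COOH group and the multiple bond has 7 carbons, so the parent hydride is heptane.
A carboxylic acid (terminal –COOH) is the principal characteristic group, giving the suffix -oic acid.
The chain contains a C=C double bond, so the unsaturation ending is -ene.
Choose the numbering such that the carboxylic acid carbon is C-1 by definition.
With this numbering: the double bond between C-4 and C-5.
Assembling the pieces gives hept-4-enoic acid.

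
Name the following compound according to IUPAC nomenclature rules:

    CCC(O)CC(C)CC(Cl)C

7-chloro-5-methyloctan-3-ol

The longest chain bearing the –OH group is 8 carbons long (octane).
The principal characteristic group is an alcohol (–OH), named with the suffix -ol.
Number the chain so that numbering from this end puts the hydroxyl group at C-3 rather than C-6.
This places the hydroxyl at C-3; a chloro group at C-7; a methyl group at C-5.
Substituent prefixes are cited in alphabetical order (multiplying prefixes like di-/tri- are ignored for ordering).
The name is 7-chloro-5-methyloctan-3-ol.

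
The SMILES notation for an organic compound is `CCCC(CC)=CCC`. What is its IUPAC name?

4-ethylhept-3-ene

Counting along the main chain through the multiple bond gives 7 carbons: the parent is heptane.
There is one C=C double bond, indicated by the ending -ene.
Choose the numbering such that numbering from this end puts the double bond at C-3 rather than C-4.
This places the double bond between C-3 and C-4; an ethyl group at C-4.
Putting it together: 4-ethylhept-3-ene.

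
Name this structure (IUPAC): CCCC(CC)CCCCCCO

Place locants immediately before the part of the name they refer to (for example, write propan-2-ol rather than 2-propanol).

7-ethyldecan-1-ol

The longest chain bearing the –OH group is 10 carbons long (decane).
The principal characteristic group is an alcohol (–OH), named with the suffix -ol.
Choose the numbering such that numbering from this end puts the hydroxyl group at C-1 rather than C-10.
With this numbering: the hydroxyl at C-1; an ethyl group at C-7.
Assembling the pieces gives 7-ethyldecan-1-ol.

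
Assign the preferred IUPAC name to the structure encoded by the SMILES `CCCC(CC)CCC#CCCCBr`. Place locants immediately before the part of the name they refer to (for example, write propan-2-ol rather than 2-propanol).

1-bromo-8-ethylundec-4-yne

The longest carbon chain that includes the multiple bond has 11 carbons, so the parent hydride is undecane.
There is one C≡C triple bond, indicated by the ending -yne.
The numbering direction is chosen so that numbering from this end puts the triple bond at C-4 rather than C-7.
This places the triple bond between C-4 and C-5; a bromo group at C-1; an ethyl group at C-8.
The substituents are ordered alphabetically, ignoring any di-/tri- multipliers.
Putting it together: 1-bromo-8-ethylundec-4-yne.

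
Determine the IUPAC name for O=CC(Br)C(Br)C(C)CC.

2,3-dibromo-4-methylhexanal

The longest chain bearing the –CHO group is 6 carbons long (hexane).
The highest-priority functional group is an aldehyde (terminal –CHO), so the name ends in -al.
Number the chain so that the aldehyde carbon is C-1 by definition.
This places bromo groups at C-2 and C-3; a methyl group at C-4.
The substituents are ordered alphabetically, ignoring any di-/tri- multipliers.
Putting it together: 2,3-dibromo-4-methylhexanal.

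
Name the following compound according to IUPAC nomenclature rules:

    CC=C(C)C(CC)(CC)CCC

4,4-diethyl-3-methylhept-2-ene

The longest carbon chain that includes the multiple bond has 7 carbons, so the parent hydride is heptane.
The chain contains a C=C double bond, so the unsaturation ending is -ene.
Number the chain so that numbering from this end puts the double bond at C-2 rather than C-5.
With this numbering: the double bond between C-2 and C-3; two ethyl groups at C-4; a methyl group at C-3.
Prefixes are listed alphabetically: ethyl, methyl.
The name is 4,4-diethyl-3-methylhept-2-ene.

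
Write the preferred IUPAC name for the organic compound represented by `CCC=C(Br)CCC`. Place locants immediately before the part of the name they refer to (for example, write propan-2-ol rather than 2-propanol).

4-bromohept-3-ene

The longest carbon chain that includes the multiple bond has 7 carbons, so the parent hydride is heptane.
The chain contains a C=C double bond, so the unsaturation ending is -ene.
The numbering direction is chosen so that numbering from this end puts the double bond at C-3 rather than C-4.
This places the double bond between C-3 and C-4; a bromo group at C-4.
The name is 4-bromohept-3-ene.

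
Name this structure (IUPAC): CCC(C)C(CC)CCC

4-ethyl-3-methylheptane

The parent chain contains 7 carbons (heptane).
The numbering direction is chosen so that the substituent locant set {3,4} is lower than {4,5} at the first point of difference.
This places an ethyl group at C-4; a methyl group at C-3.
Prefixes are listed alphabetically: ethyl, methyl.
The name is 4-ethyl-3-methylheptane.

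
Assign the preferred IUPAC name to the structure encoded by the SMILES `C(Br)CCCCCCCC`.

1-bromononane

The longest carbon chain is 9 atoms: the parent is nonane.
Number the chain so that the substituent locant set {1} is lower than {9} at the first point of difference.
With this numbering: a bromo group at C-1.
Putting it together: 1-bromononane.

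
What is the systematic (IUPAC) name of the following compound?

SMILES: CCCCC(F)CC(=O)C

The longest carbon chain that includes the carbonyl has 8 carbons, so the parent hydride is octane.
A ketone (C=O on an internal carbon) is the principal characteristic group, giving the suffix -one.
Number the chain so that numbering from this end puts the carbonyl group at C-2 rather than C-7.
This places the carbonyl at C-2; a fluoro group at C-4.
The name is 4-fluorooctan-2-one.

4-fluorooctan-2-one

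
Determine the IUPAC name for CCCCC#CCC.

Counting along the main chain through the multiple bond gives 8 carbons: the parent is octane.
The chain contains a C≡C triple bond, so the unsaturation ending is -yne.
Number the chain so that numbering from this end puts the triple bond at C-3 rather than C-5.
With this numbering: the triple bond between C-3 and C-4.
Assembling the pieces gives oct-3-yne.

oct-3-yne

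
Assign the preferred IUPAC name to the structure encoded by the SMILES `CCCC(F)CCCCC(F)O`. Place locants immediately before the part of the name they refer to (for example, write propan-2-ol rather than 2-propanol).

The longest chain bearing the –OH group is 9 carbons long (nonane).
An alcohol (–OH) is the principal characteristic group, giving the suffix -ol.
Number the chain so that numbering from this end puts the hydroxyl group at C-1 rather than C-9.
That gives the hydroxyl at C-1; fluoro groups at C-1 and C-6.
Assembling the pieces gives 1,6-difluorononan-1-ol.

1,6-difluorononan-1-ol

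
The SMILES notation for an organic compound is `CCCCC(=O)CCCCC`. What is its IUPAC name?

decan-5-one

The longest chain bearing the carbonyl is 10 carbons long (decane).
The highest-priority functional group is a ketone (C=O on an internal carbon), so the name ends in -one.
The numbering direction is chosen so that numbering from this end puts the carbonyl group at C-5 rather than C-6.
That gives the carbonyl at C-5.
The name is decan-5-one.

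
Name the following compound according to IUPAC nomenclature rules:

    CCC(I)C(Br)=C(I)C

3-bromo-2,4-diiodohex-2-ene

The longest carbon chain that includes the multiple bond has 6 carbons, so the parent hydride is hexane.
There is one C=C double bond, indicated by the ending -ene.
Number the chain so that numbering from this end puts the double bond at C-2 rather than C-4.
That gives the double bond between C-2 and C-3; a bromo group at C-3; iodo groups at C-2 and C-4.
The substituents are ordered alphabetically, ignoring any di-/tri- multipliers.
Putting it together: 3-bromo-2,4-diiodohex-2-ene.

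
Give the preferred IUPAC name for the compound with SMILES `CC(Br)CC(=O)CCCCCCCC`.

2-bromododecan-4-one

The longest carbon chain that includes the carbonyl has 12 carbons, so the parent hydride is dodecane.
The highest-priority functional group is a ketone (C=O on an internal carbon), so the name ends in -one.
Number the chain so that numbering from this end puts the carbonyl group at C-4 rather than C-9.
With this numbering: the carbonyl at C-4; a bromo group at C-2.
Assembling the pieces gives 2-bromododecan-4-one.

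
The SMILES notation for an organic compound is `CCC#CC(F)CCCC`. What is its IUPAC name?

Counting along the main chain through the multiple bond gives 9 carbons: the parent is nonane.
The chain contains a C≡C triple bond, so the unsaturation ending is -yne.
Number the chain so that numbering from this end puts the triple bond at C-3 rather than C-6.
That gives the triple bond between C-3 and C-4; a fluoro group at C-5.
Assembling the pieces gives 5-fluoronon-3-yne.

5-fluoronon-3-yne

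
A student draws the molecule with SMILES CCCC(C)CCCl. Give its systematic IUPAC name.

The longest continuous carbon chain has 6 atoms, so the parent hydride is hexane.
The numbering direction is chosen so that the substituent locant set {1,3} is lower than {4,6} at the first point of difference.
This places a chloro group at C-1; a methyl group at C-3.
Substituent prefixes are cited in alphabetical order (multiplying prefixes like di-/tri- are ignored for ordering).
Putting it together: 1-chloro-3-methylhexane.

1-chloro-3-methylhexane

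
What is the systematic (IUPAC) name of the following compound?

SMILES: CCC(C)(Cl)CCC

3-chloro-3-methylhexane

The longest continuous carbon chain has 6 atoms, so the parent hydride is hexane.
Choose the numbering such that the substituent locant set {3,3} is lower than {4,4} at the first point of difference.
This places a chloro group at C-3; a methyl group at C-3.
Prefixes are listed alphabetically: chloro, methyl.
The name is 3-chloro-3-methylhexane.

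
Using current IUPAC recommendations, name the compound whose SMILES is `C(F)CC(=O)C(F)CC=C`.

1,4-difluorohept-6-en-3-one

Counting along the main chain through the carbonyl and the multiple bond gives 7 carbons: the parent is heptane.
A ketone (C=O on an internal carbon) is the principal characteristic group, giving the suffix -one.
There is one C=C double bond, indicated by the ending -ene.
The numbering direction is chosen so that numbering from this end puts the carbonyl group at C-3 rather than C-5.
This places the carbonyl at C-3; the double bond between C-6 and C-7; fluoro groups at C-1 and C-4.
The name is 1,4-difluorohept-6-en-3-one.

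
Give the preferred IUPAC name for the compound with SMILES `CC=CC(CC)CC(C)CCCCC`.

4-ethyl-6-methylundec-2-ene

The longest carbon chain that includes the multiple bond has 11 carbons, so the parent hydride is undecane.
There is one C=C double bond, indicated by the ending -ene.
Number the chain so that numbering from this end puts the double bond at C-2 rather than C-9.
This places the double bond between C-2 and C-3; an ethyl group at C-4; a methyl group at C-6.
Prefixes are listed alphabetically: ethyl, methyl.
Assembling the pieces gives 4-ethyl-6-methylundec-2-ene.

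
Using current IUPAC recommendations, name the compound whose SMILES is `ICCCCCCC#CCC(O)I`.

1,10-diiododec-3-yn-1-ol

The longest carbon chain that includes the –OH group and the multiple bond has 10 carbons, so the parent hydride is decane.
The highest-priority functional group is an alcohol (–OH), so the name ends in -ol.
A C≡C triple bond in the chain gives the infix -yne-.
The numbering direction is chosen so that numbering from this end puts the hydroxyl group at C-1 rather than C-10.
That gives the hydroxyl at C-1; the triple bond between C-3 and C-4; iodo groups at C-1 and C-10.
Assembling the pieces gives 1,10-diiododec-3-yn-1-ol.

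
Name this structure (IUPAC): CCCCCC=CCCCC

The longest chain bearing the multiple bond is 11 carbons long (undecane).
There is one C=C double bond, indicated by the ending -ene.
The numbering direction is chosen so that numbering from this end puts the double bond at C-5 rather than C-6.
This places the double bond between C-5 and C-6.
Putting it together: undec-5-ene.

undec-5-ene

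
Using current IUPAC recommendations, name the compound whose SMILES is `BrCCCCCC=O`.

6-bromohexanal

Counting along the main chain through the –CHO group gives 6 carbons: the parent is hexane.
The principal characteristic group is an aldehyde (terminal –CHO), named with the suffix -al.
The numbering direction is chosen so that the aldehyde carbon is C-1 by definition.
This places a bromo group at C-6.
The name is 6-bromohexanal.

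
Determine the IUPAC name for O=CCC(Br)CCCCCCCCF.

3-bromo-11-fluoroundecanal

The longest chain bearing the –CHO group is 11 carbons long (undecane).
An aldehyde (terminal –CHO) is the principal characteristic group, giving the suffix -al.
Choose the numbering such that the aldehyde carbon is C-1 by definition.
That gives a bromo group at C-3; a fluoro group at C-11.
Substituent prefixes are cited in alphabetical order (multiplying prefixes like di-/tri- are ignored for ordering).
Putting it together: 3-bromo-11-fluoroundecanal.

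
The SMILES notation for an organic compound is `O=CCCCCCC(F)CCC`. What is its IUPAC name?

The longest carbon chain that includes the –CHO group has 10 carbons, so the parent hydride is decane.
An aldehyde (terminal –CHO) is the principal characteristic group, giving the suffix -al.
The numbering direction is chosen so that the aldehyde carbon is C-1 by definition.
That gives a fluoro group at C-7.
The name is 7-fluorodecanal.

7-fluorodecanal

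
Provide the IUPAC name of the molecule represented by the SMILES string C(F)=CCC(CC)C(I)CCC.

4-ethyl-1-fluoro-5-iodooct-1-ene

Counting along the main chain through the multiple bond gives 8 carbons: the parent is octane.
The chain contains a C=C double bond, so the unsaturation ending is -ene.
The numbering direction is chosen so that numbering from this end puts the double bond at C-1 rather than C-7.
That gives the double bond between C-1 and C-2; an ethyl group at C-4; a fluoro group at C-1; an iodo group at C-5.
Substituent prefixes are cited in alphabetical order (multiplying prefixes like di-/tri- are ignored for ordering).
Putting it together: 4-ethyl-1-fluoro-5-iodooct-1-ene.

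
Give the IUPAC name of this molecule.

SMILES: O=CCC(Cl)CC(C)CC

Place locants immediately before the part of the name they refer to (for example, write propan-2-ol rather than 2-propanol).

3-chloro-5-methylheptanal

The longest carbon chain that includes the –CHO group has 7 carbons, so the parent hydride is heptane.
An aldehyde (terminal –CHO) is the principal characteristic group, giving the suffix -al.
Number the chain so that the aldehyde carbon is C-1 by definition.
This places a chloro group at C-3; a methyl group at C-5.
Substituent prefixes are cited in alphabetical order (multiplying prefixes like di-/tri- are ignored for ordering).
Assembling the pieces gives 3-chloro-5-methylheptanal.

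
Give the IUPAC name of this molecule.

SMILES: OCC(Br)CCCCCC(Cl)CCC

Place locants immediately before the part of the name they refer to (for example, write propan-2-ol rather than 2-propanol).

The longest carbon chain that includes the –OH group has 11 carbons, so the parent hydride is undecane.
The highest-priority functional group is an alcohol (–OH), so the name ends in -ol.
Choose the numbering such that numbering from this end puts the hydroxyl group at C-1 rather than C-11.
That gives the hydroxyl at C-1; a bromo group at C-2; a chloro group at C-8.
Prefixes are listed alphabetically: bromo, chloro.
Assembling the pieces gives 2-bromo-8-chloroundecan-1-ol.

2-bromo-8-chloroundecan-1-ol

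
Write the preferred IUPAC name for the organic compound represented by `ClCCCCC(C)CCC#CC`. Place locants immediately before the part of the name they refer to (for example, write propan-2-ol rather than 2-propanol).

10-chloro-6-methyldec-2-yne

Counting along the main chain through the multiple bond gives 10 carbons: the parent is decane.
There is one C≡C triple bond, indicated by the ending -yne.
The numbering direction is chosen so that numbering from this end puts the triple bond at C-2 rather than C-8.
This places the triple bond between C-2 and C-3; a chloro group at C-10; a methyl group at C-6.
The substituents are ordered alphabetically, ignoring any di-/tri- multipliers.
Assembling the pieces gives 10-chloro-6-methyldec-2-yne.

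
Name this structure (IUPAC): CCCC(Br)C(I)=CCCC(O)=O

The longest chain bearing the –COOH group and the multiple bond is 9 carbons long (nonane).
The principal characteristic group is a carboxylic acid (terminal –COOH), named with the suffix -oic acid.
The chain contains a C=C double bond, so the unsaturation ending is -ene.
Number the chain so that the carboxylic acid carbon is C-1 by definition.
This places the double bond between C-4 and C-5; a bromo group at C-6; an iodo group at C-5.
The substituents are ordered alphabetically, ignoring any di-/tri- multipliers.
The name is 6-bromo-5-iodonon-4-enoic acid.

6-bromo-5-iodonon-4-enoic acid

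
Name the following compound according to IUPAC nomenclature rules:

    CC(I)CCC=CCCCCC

Counting along the main chain through the multiple bond gives 11 carbons: the parent is undecane.
A C=C double bond in the chain gives the infix -ene-.
Choose the numbering such that numbering from this end puts the double bond at C-5 rather than C-6.
That gives the double bond between C-5 and C-6; an iodo group at C-2.
Putting it together: 2-iodoundec-5-ene.

2-iodoundec-5-ene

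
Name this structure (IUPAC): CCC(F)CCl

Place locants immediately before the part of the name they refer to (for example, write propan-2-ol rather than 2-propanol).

The longest continuous carbon chain has 4 atoms, so the parent hydride is butane.
Choose the numbering such that the substituent locant set {1,2} is lower than {3,4} at the first point of difference.
This places a chloro group at C-1; a fluoro group at C-2.
The substituents are ordered alphabetically, ignoring any di-/tri- multipliers.
Assembling the pieces gives 1-chloro-2-fluorobutane.

1-chloro-2-fluorobutane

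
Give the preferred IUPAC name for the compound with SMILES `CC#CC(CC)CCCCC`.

The longest carbon chain that includes the multiple bond has 9 carbons, so the parent hydride is nonane.
The chain contains a C≡C triple bond, so the unsaturation ending is -yne.
The numbering direction is chosen so that numbering from this end puts the triple bond at C-2 rather than C-7.
With this numbering: the triple bond between C-2 and C-3; an ethyl group at C-4.
The name is 4-ethylnon-2-yne.

4-ethylnon-2-yne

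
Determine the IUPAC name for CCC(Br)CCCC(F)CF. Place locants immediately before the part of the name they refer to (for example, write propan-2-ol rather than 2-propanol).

The parent chain contains 8 carbons (octane).
Choose the numbering such that the substituent locant set {1,2,6} is lower than {3,7,8} at the first point of difference.
This places a bromo group at C-6; fluoro groups at C-1 and C-2.
Prefixes are listed alphabetically: bromo, fluoro.
The name is 6-bromo-1,2-difluorooctane.

6-bromo-1,2-difluorooctane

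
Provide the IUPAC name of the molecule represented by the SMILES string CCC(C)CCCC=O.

The longest carbon chain that includes the –CHO group has 7 carbons, so the parent hydride is heptane.
The highest-priority functional group is an aldehyde (terminal –CHO), so the name ends in -al.
Number the chain so that the aldehyde carbon is C-1 by definition.
That gives a methyl group at C-5.
Putting it together: 5-methylheptanal.

5-methylheptanal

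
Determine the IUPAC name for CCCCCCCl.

The longest carbon chain is 6 atoms: the parent is hexane.
Choose the numbering such that the substituent locant set {1} is lower than {6} at the first point of difference.
That gives a chloro group at C-1.
The name is 1-chlorohexane.

1-chlorohexane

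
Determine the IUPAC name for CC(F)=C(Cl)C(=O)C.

3-chloro-4-fluoropent-3-en-2-one

The longest chain bearing the carbonyl and the multiple bond is 5 carbons long (pentane).
A ketone (C=O on an internal carbon) is the principal characteristic group, giving the suffix -one.
There is one C=C double bond, indicated by the ending -ene.
The numbering direction is chosen so that numbering from this end puts the carbonyl group at C-2 rather than C-4.
That gives the carbonyl at C-2; the double bond between C-3 and C-4; a chloro group at C-3; a fluoro group at C-4.
The substituents are ordered alphabetically, ignoring any di-/tri- multipliers.
Assembling the pieces gives 3-chloro-4-fluoropent-3-en-2-one.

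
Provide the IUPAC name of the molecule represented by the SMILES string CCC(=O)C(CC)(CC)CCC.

4,4-diethylheptan-3-one

The longest carbon chain that includes the carbonyl has 7 carbons, so the parent hydride is heptane.
The highest-priority functional group is a ketone (C=O on an internal carbon), so the name ends in -one.
Number the chain so that numbering from this end puts the carbonyl group at C-3 rather than C-5.
This places the carbonyl at C-3; two ethyl groups at C-4.
Putting it together: 4,4-diethylheptan-3-one.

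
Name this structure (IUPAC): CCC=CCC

The longest carbon chain that includes the multiple bond has 6 carbons, so the parent hydride is hexane.
There is one C=C double bond, indicated by the ending -ene.
The molecule is symmetric, so either numbering direction gives the same locants.
This places the double bond between C-3 and C-4.
Assembling the pieces gives hex-3-ene.

hex-3-ene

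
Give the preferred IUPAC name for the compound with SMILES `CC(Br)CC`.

The parent chain contains 4 carbons (butane).
Number the chain so that the substituent locant set {2} is lower than {3} at the first point of difference.
That gives a bromo group at C-2.
The name is 2-bromobutane.

2-bromobutane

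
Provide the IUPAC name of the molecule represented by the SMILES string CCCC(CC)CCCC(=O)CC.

The longest chain bearing the carbonyl is 10 carbons long (decane).
The highest-priority functional group is a ketone (C=O on an internal carbon), so the name ends in -one.
The numbering direction is chosen so that numbering from this end puts the carbonyl group at C-3 rather than C-8.
That gives the carbonyl at C-3; an ethyl group at C-7.
Putting it together: 7-ethyldecan-3-one.

7-ethyldecan-3-one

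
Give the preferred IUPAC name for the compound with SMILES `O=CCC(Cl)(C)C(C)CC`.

3-chloro-3,4-dimethylhexanal

The longest carbon chain that includes the –CHO group has 6 carbons, so the parent hydride is hexane.
The highest-priority functional group is an aldehyde (terminal –CHO), so the name ends in -al.
Choose the numbering such that the aldehyde carbon is C-1 by definition.
With this numbering: a chloro group at C-3; methyl groups at C-3 and C-4.
Prefixes are listed alphabetically: chloro, methyl.
Assembling the pieces gives 3-chloro-3,4-dimethylhexanal.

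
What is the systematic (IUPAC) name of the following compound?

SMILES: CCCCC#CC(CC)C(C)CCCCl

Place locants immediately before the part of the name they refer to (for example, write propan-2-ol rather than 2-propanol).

11-chloro-7-ethyl-8-methylundec-5-yne

The longest chain bearing the multiple bond is 11 carbons long (undecane).
There is one C≡C triple bond, indicated by the ending -yne.
Choose the numbering such that numbering from this end puts the triple bond at C-5 rather than C-6.
With this numbering: the triple bond between C-5 and C-6; a chloro group at C-11; an ethyl group at C-7; a methyl group at C-8.
Substituent prefixes are cited in alphabetical order (multiplying prefixes like di-/tri- are ignored for ordering).
The name is 11-chloro-7-ethyl-8-methylundec-5-yne.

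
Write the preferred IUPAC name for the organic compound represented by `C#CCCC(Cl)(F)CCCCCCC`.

5-chloro-5-fluorododec-1-yne

The longest chain bearing the multiple bond is 12 carbons long (dodecane).
There is one C≡C triple bond, indicated by the ending -yne.
Number the chain so that numbering from this end puts the triple bond at C-1 rather than C-11.
With this numbering: the triple bond between C-1 and C-2; a chloro group at C-5; a fluoro group at C-5.
Prefixes are listed alphabetically: chloro, fluoro.
Assembling the pieces gives 5-chloro-5-fluorododec-1-yne.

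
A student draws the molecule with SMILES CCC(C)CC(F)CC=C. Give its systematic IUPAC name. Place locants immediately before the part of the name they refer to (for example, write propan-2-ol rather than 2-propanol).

4-fluoro-6-methyloct-1-ene

The longest chain bearing the multiple bond is 8 carbons long (octane).
There is one C=C double bond, indicated by the ending -ene.
The numbering direction is chosen so that numbering from this end puts the double bond at C-1 rather than C-7.
That gives the double bond between C-1 and C-2; a fluoro group at C-4; a methyl group at C-6.
Prefixes are listed alphabetically: fluoro, methyl.
The name is 4-fluoro-6-methyloct-1-ene.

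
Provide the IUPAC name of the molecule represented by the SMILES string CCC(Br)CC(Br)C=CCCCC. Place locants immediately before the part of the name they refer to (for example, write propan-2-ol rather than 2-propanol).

Counting along the main chain through the multiple bond gives 11 carbons: the parent is undecane.
A C=C double bond in the chain gives the infix -ene-.
Choose the numbering such that numbering from this end puts the double bond at C-5 rather than C-6.
That gives the double bond between C-5 and C-6; bromo groups at C-7 and C-9.
The name is 7,9-dibromoundec-5-ene.

7,9-dibromoundec-5-ene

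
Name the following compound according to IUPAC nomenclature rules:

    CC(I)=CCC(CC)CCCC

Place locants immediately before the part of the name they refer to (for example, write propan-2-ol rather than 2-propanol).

5-ethyl-2-iodonon-2-ene

Counting along the main chain through the multiple bond gives 9 carbons: the parent is nonane.
A C=C double bond in the chain gives the infix -ene-.
Number the chain so that numbering from this end puts the double bond at C-2 rather than C-7.
This places the double bond between C-2 and C-3; an ethyl group at C-5; an iodo group at C-2.
Substituent prefixes are cited in alphabetical order (multiplying prefixes like di-/tri- are ignored for ordering).
Assembling the pieces gives 5-ethyl-2-iodonon-2-ene.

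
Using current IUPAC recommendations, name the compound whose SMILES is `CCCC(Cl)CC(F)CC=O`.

Counting along the main chain through the –CHO group gives 8 carbons: the parent is octane.
The principal characteristic group is an aldehyde (terminal –CHO), named with the suffix -al.
Number the chain so that the aldehyde carbon is C-1 by definition.
With this numbering: a chloro group at C-5; a fluoro group at C-3.
The substituents are ordered alphabetically, ignoring any di-/tri- multipliers.
Assembling the pieces gives 5-chloro-3-fluorooctanal.

5-chloro-3-fluorooctanal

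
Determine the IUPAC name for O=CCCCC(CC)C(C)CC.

The longest carbon chain that includes the –CHO group has 8 carbons, so the parent hydride is octane.
An aldehyde (terminal –CHO) is the principal characteristic group, giving the suffix -al.
The numbering direction is chosen so that the aldehyde carbon is C-1 by definition.
With this numbering: an ethyl group at C-5; a methyl group at C-6.
The substituents are ordered alphabetically, ignoring any di-/tri- multipliers.
Putting it together: 5-ethyl-6-methyloctanal.

5-ethyl-6-methyloctanal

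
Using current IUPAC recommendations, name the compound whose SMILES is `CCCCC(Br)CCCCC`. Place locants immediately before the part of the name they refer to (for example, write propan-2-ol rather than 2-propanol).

The longest continuous carbon chain has 10 atoms, so the parent hydride is decane.
Number the chain so that the substituent locant set {5} is lower than {6} at the first point of difference.
With this numbering: a bromo group at C-5.
The name is 5-bromodecane.

5-bromodecane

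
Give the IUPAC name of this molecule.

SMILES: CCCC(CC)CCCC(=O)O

The longest chain bearing the –COOH group is 8 carbons long (octane).
The highest-priority functional group is a carboxylic acid (terminal –COOH), so the name ends in -oic acid.
The numbering direction is chosen so that the carboxylic acid carbon is C-1 by definition.
With this numbering: an ethyl group at C-5.
Putting it together: 5-ethyloctanoic acid.

5-ethyloctanoic acid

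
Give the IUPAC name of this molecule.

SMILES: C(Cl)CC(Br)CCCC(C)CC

3-bromo-1-chloro-7-methylnonane

The longest continuous carbon chain has 9 atoms, so the parent hydride is nonane.
Choose the numbering such that the substituent locant set {1,3,7} is lower than {3,7,9} at the first point of difference.
That gives a bromo group at C-3; a chloro group at C-1; a methyl group at C-7.
Prefixes are listed alphabetically: bromo, chloro, methyl.
The name is 3-bromo-1-chloro-7-methylnonane.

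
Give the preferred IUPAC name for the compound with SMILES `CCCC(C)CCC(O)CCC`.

7-methyldecan-4-ol

The longest carbon chain that includes the –OH group has 10 carbons, so the parent hydride is decane.
The highest-priority functional group is an alcohol (–OH), so the name ends in -ol.
Choose the numbering such that numbering from this end puts the hydroxyl group at C-4 rather than C-7.
With this numbering: the hydroxyl at C-4; a methyl group at C-7.
The name is 7-methyldecan-4-ol.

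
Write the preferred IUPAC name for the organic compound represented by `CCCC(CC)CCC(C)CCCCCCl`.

The longest carbon chain is 12 atoms: the parent is dodecane.
The numbering direction is chosen so that the substituent locant set {1,6,9} is lower than {4,7,12} at the first point of difference.
This places a chloro group at C-1; an ethyl group at C-9; a methyl group at C-6.
Substituent prefixes are cited in alphabetical order (multiplying prefixes like di-/tri- are ignored for ordering).
Assembling the pieces gives 1-chloro-9-ethyl-6-methyldodecane.

1-chloro-9-ethyl-6-methyldodecane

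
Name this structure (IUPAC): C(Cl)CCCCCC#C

Counting along the main chain through the multiple bond gives 8 carbons: the parent is octane.
The chain contains a C≡C triple bond, so the unsaturation ending is -yne.
The numbering direction is chosen so that numbering from this end puts the triple bond at C-1 rather than C-7.
With this numbering: the triple bond between C-1 and C-2; a chloro group at C-8.
Putting it together: 8-chlorooct-1-yne.

8-chlorooct-1-yne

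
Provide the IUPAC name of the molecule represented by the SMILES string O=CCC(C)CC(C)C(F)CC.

6-fluoro-3,5-dimethyloctanal

The longest chain bearing the –CHO group is 8 carbons long (octane).
An aldehyde (terminal –CHO) is the principal characteristic group, giving the suffix -al.
The numbering direction is chosen so that the aldehyde carbon is C-1 by definition.
This places a fluoro group at C-6; methyl groups at C-3 and C-5.
Prefixes are listed alphabetically: fluoro, methyl.
Putting it together: 6-fluoro-3,5-dimethyloctanal.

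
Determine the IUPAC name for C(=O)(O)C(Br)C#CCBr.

The longest chain bearing the –COOH group and the multiple bond is 5 carbons long (pentane).
The principal characteristic group is a carboxylic acid (terminal –COOH), named with the suffix -oic acid.
There is one C≡C triple bond, indicated by the ending -yne.
Number the chain so that the carboxylic acid carbon is C-1 by definition.
This places the triple bond between C-3 and C-4; bromo groups at C-2 and C-5.
Assembling the pieces gives 2,5-dibromopent-3-ynoic acid.

2,5-dibromopent-3-ynoic acid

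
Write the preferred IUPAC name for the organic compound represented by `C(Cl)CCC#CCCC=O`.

8-chlorooct-4-ynal

The longest chain bearing the –CHO group and the multiple bond is 8 carbons long (octane).
The principal characteristic group is an aldehyde (terminal –CHO), named with the suffix -al.
The chain contains a C≡C triple bond, so the unsaturation ending is -yne.
Number the chain so that the aldehyde carbon is C-1 by definition.
This places the triple bond between C-4 and C-5; a chloro group at C-8.
The name is 8-chlorooct-4-ynal.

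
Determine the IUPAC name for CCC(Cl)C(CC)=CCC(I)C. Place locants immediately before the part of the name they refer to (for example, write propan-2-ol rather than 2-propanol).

6-chloro-5-ethyl-2-iodooct-4-ene

The longest carbon chain that includes the multiple bond has 8 carbons, so the parent hydride is octane.
There is one C=C double bond, indicated by the ending -ene.
The numbering direction is chosen so that the substituent locant set {2,5,6} is lower than {3,4,7} at the first point of difference.
With this numbering: the double bond between C-4 and C-5; a chloro group at C-6; an ethyl group at C-5; an iodo group at C-2.
The substituents are ordered alphabetically, ignoring any di-/tri- multipliers.
Putting it together: 6-chloro-5-ethyl-2-iodooct-4-ene.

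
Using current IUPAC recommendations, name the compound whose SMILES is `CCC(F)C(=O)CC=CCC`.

3-fluoronon-6-en-4-one

The longest chain bearing the carbonyl and the multiple bond is 9 carbons long (nonane).
The principal characteristic group is a ketone (C=O on an internal carbon), named with the suffix -one.
There is one C=C double bond, indicated by the ending -ene.
Number the chain so that numbering from this end puts the carbonyl group at C-4 rather than C-6.
That gives the carbonyl at C-4; the double bond between C-6 and C-7; a fluoro group at C-3.
Putting it together: 3-fluoronon-6-en-4-one.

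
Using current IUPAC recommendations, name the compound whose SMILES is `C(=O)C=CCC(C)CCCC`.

5-methylnon-2-enal

Counting along the main chain through the –CHO group and the multiple bond gives 9 carbons: the parent is nonane.
An aldehyde (terminal –CHO) is the principal characteristic group, giving the suffix -al.
There is one C=C double bond, indicated by the ending -ene.
The numbering direction is chosen so that the aldehyde carbon is C-1 by definition.
That gives the double bond between C-2 and C-3; a methyl group at C-5.
Assembling the pieces gives 5-methylnon-2-enal.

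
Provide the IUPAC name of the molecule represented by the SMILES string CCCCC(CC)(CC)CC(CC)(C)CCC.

4,6,6-triethyl-4-methyldecane

The longest carbon chain is 10 atoms: the parent is decane.
The numbering direction is chosen so that the substituent locant set {4,4,6,6} is lower than {5,5,7,7} at the first point of difference.
With this numbering: ethyl groups at C-4 and C-6 (×2); a methyl group at C-4.
The substituents are ordered alphabetically, ignoring any di-/tri- multipliers.
Assembling the pieces gives 4,6,6-triethyl-4-methyldecane.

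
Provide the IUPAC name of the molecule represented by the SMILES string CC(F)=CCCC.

2-fluorohex-2-ene

The longest carbon chain that includes the multiple bond has 6 carbons, so the parent hydride is hexane.
The chain contains a C=C double bond, so the unsaturation ending is -ene.
Choose the numbering such that numbering from this end puts the double bond at C-2 rather than C-4.
That gives the double bond between C-2 and C-3; a fluoro group at C-2.
The name is 2-fluorohex-2-ene.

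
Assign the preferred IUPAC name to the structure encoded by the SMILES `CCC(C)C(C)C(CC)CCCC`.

The longest continuous carbon chain has 9 atoms, so the parent hydride is nonane.
The numbering direction is chosen so that the substituent locant set {3,4,5} is lower than {5,6,7} at the first point of difference.
This places an ethyl group at C-5; methyl groups at C-3 and C-4.
Prefixes are listed alphabetically: ethyl, methyl.
Putting it together: 5-ethyl-3,4-dimethylnonane.

5-ethyl-3,4-dimethylnonane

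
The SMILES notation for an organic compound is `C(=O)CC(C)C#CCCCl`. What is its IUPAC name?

7-chloro-3-methylhept-4-ynal

The longest carbon chain that includes the –CHO group and the multiple bond has 7 carbons, so the parent hydride is heptane.
The highest-priority functional group is an aldehyde (terminal –CHO), so the name ends in -al.
There is one C≡C triple bond, indicated by the ending -yne.
Choose the numbering such that the aldehyde carbon is C-1 by definition.
That gives the triple bond between C-4 and C-5; a chloro group at C-7; a methyl group at C-3.
Prefixes are listed alphabetically: chloro, methyl.
Putting it together: 7-chloro-3-methylhept-4-ynal.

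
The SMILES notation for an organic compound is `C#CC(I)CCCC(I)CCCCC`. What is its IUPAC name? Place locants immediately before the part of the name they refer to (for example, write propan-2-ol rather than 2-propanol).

3,7-diiodododec-1-yne

The longest carbon chain that includes the multiple bond has 12 carbons, so the parent hydride is dodecane.
There is one C≡C triple bond, indicated by the ending -yne.
Number the chain so that numbering from this end puts the triple bond at C-1 rather than C-11.
This places the triple bond between C-1 and C-2; iodo groups at C-3 and C-7.
Putting it together: 3,7-diiodododec-1-yne.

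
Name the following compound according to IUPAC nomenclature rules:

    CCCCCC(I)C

The longest carbon chain is 7 atoms: the parent is heptane.
Choose the numbering such that the substituent locant set {2} is lower than {6} at the first point of difference.
That gives an iodo group at C-2.
The name is 2-iodoheptane.

2-iodoheptane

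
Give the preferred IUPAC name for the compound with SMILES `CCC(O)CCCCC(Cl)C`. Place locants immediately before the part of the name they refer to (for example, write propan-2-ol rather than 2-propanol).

8-chlorononan-3-ol

Counting along the main chain through the –OH group gives 9 carbons: the parent is nonane.
An alcohol (–OH) is the principal characteristic group, giving the suffix -ol.
Number the chain so that numbering from this end puts the hydroxyl group at C-3 rather than C-7.
With this numbering: the hydroxyl at C-3; a chloro group at C-8.
The name is 8-chlorononan-3-ol.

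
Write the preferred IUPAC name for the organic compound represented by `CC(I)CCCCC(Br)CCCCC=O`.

6-bromo-11-iodododecanal

The longest carbon chain that includes the –CHO group has 12 carbons, so the parent hydride is dodecane.
The principal characteristic group is an aldehyde (terminal –CHO), named with the suffix -al.
Choose the numbering such that the aldehyde carbon is C-1 by definition.
With this numbering: a bromo group at C-6; an iodo group at C-11.
The substituents are ordered alphabetically, ignoring any di-/tri- multipliers.
The name is 6-bromo-11-iodododecanal.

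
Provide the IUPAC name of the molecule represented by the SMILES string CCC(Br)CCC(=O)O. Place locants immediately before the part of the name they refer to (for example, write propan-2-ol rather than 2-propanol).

The longest carbon chain that includes the –COOH group has 6 carbons, so the parent hydride is hexane.
A carboxylic acid (terminal –COOH) is the principal characteristic group, giving the suffix -oic acid.
Number the chain so that the carboxylic acid carbon is C-1 by definition.
That gives a bromo group at C-4.
Assembling the pieces gives 4-bromohexanoic acid.

4-bromohexanoic acid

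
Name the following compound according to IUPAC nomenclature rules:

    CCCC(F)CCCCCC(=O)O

7-fluorodecanoic acid

The longest chain bearing the –COOH group is 10 carbons long (decane).
The principal characteristic group is a carboxylic acid (terminal –COOH), named with the suffix -oic acid.
The numbering direction is chosen so that the carboxylic acid carbon is C-1 by definition.
This places a fluoro group at C-7.
The name is 7-fluorodecanoic acid.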